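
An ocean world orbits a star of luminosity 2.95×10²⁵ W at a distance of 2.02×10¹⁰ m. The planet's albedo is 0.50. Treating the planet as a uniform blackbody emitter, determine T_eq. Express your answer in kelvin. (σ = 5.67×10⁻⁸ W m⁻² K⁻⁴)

Flux: S = L/(4πd²) = 2.95×10²⁵/(4π×(2.02×10¹⁰)²) = 5750 W m⁻².
Energy balance: absorbed = emitted ⇒ πR²·S(1−A) = 4πR²·σT_eq⁴, so T_eq⁴ = S(1−A)/(4σ).
T_eq = [5750 × 0.50 / (4 × 5.67×10⁻⁸)]^(1/4) = (1.27×10¹⁰)^(1/4) = 336 K.

T_eq ≈ 336 K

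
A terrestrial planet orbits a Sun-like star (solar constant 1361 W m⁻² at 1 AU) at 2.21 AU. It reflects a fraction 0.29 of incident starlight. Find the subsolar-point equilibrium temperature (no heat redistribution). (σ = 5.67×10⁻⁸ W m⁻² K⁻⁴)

Flux at 2.21 AU: S = 1361/2.21² = 279 W m⁻².
At the subsolar point the surface absorbs S(1−A) and emits σT⁴ per unit area — no factor of 4, since only the local patch is in balance.
T = [279 × 0.71 / 5.67×10⁻⁸]^(1/4) = (3.49×10⁹)^(1/4) = 243 K.

T_ss ≈ 243 K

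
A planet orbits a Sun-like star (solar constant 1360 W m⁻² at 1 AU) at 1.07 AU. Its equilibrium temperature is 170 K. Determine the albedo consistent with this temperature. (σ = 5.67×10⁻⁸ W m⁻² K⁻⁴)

A ≈ 0.84

Flux at 1.07 AU: S = 1360/1.07² = 1190 W m⁻².
From T_eq⁴ = S(1−A)/(4σ): 1−A = 4σT_eq⁴/S.
1−A = 4 × 5.67×10⁻⁸ × (170)⁴ / 1190 = 0.159.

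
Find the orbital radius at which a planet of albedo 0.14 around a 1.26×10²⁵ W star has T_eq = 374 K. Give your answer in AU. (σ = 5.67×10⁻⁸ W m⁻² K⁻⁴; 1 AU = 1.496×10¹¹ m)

d ≈ 0.0932 AU

From T_eq⁴ = L(1−A)/(16πσd²): d = √[L(1−A)/(16πσT_eq⁴)].
d = √[1.26×10²⁵ × 0.86 / (16π × 5.67×10⁻⁸ × (374)⁴)] = 1.39×10¹⁰ m = 0.0932 AU.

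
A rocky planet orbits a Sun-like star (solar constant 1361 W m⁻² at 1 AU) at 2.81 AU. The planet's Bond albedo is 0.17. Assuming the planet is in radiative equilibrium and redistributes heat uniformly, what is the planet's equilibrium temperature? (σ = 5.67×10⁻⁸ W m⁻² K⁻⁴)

T_eq ≈ 158 K

Flux at 2.81 AU: S = 1361/2.81² = 172 W m⁻².
Energy balance: absorbed = emitted ⇒ πR²·S(1−A) = 4πR²·σT_eq⁴, so T_eq⁴ = S(1−A)/(4σ).
T_eq = [172 × 0.83 / (4 × 5.67×10⁻⁸)]^(1/4) = (6.31×10⁸)^(1/4) = 158 K.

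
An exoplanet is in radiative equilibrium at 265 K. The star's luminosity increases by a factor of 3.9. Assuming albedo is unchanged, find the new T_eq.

T_eq ∝ L^(1/4) · d^(−1/2).
T′ = 265 × 3.9^(1/4) = 372 K.

T_eq ≈ 372 K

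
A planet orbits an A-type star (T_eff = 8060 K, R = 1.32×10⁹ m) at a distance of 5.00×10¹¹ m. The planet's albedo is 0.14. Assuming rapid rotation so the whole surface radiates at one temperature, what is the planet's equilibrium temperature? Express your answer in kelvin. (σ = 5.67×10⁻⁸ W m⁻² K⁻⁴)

L = 4πR_⋆²σT_⋆⁴ = 4π(1.32×10⁹)² × 5.67×10⁻⁸ × (8060)⁴ = 5.24×10²⁷ W.
S = L/(4πd²) = 1670 W m⁻².
Energy balance: absorbed = emitted ⇒ πR²·S(1−A) = 4πR²·σT_eq⁴, so T_eq⁴ = S(1−A)/(4σ).
T_eq = [1670 × 0.86 / (4 × 5.67×10⁻⁸)]^(1/4) = (6.32×10⁹)^(1/4) = 282 K.

T_eq ≈ 282 K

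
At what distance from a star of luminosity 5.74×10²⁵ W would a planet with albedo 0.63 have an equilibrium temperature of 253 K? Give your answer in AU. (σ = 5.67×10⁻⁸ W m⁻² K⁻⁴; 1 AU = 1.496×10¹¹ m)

d ≈ 0.285 AU

From T_eq⁴ = L(1−A)/(16πσd²): d = √[L(1−A)/(16πσT_eq⁴)].
d = √[5.74×10²⁵ × 0.37 / (16π × 5.67×10⁻⁸ × (253)⁴)] = 4.26×10¹⁰ m = 0.285 AU.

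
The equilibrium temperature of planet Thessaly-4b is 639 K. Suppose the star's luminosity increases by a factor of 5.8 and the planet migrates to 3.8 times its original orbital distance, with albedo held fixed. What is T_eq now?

T_eq ≈ 509 K

T_eq ∝ L^(1/4) · d^(−1/2).
T′ = 639 × 5.8^(1/4) / 3.8^(1/2) = 509 K.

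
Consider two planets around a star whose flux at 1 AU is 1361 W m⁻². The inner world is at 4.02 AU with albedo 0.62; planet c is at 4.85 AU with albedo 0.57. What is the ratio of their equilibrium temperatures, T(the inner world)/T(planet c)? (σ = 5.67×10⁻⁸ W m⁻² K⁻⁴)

T_eq = [S₀(1−A)/(4σd²)]^(1/4), so T ∝ (1−A)^(1/4) / √d.
T₁ = [1361×0.38/(4×5.67×10⁻⁸×4.02²)]^(1/4) = 108.99 K.
T₂ = [1361×0.43/(4×5.67×10⁻⁸×4.85²)]^(1/4) = 102.34 K.

T₁/T₂ ≈ 1.065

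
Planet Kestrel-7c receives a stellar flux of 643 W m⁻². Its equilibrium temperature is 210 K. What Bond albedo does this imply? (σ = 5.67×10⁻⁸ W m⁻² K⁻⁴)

From T_eq⁴ = S(1−A)/(4σ): 1−A = 4σT_eq⁴/S.
1−A = 4 × 5.67×10⁻⁸ × (210)⁴ / 643 = 0.686.

A ≈ 0.31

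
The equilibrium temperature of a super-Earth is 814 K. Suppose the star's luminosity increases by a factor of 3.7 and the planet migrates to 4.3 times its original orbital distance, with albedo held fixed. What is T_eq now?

T_eq ≈ 544 K

T_eq ∝ L^(1/4) · d^(−1/2).
T′ = 814 × 3.7^(1/4) / 4.3^(1/2) = 544 K.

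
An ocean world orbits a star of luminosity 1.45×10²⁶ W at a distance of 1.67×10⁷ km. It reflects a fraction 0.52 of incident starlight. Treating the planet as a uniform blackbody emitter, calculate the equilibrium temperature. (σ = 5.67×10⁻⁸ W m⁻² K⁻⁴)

T_eq ≈ 544 K

d = 1.67×10⁷ km = 1.67×10¹⁰ m.
Flux: S = L/(4πd²) = 1.45×10²⁶/(4π×(1.67×10¹⁰)²) = 4.14×10⁴ W m⁻².
Energy balance: absorbed = emitted ⇒ πR²·S(1−A) = 4πR²·σT_eq⁴, so T_eq⁴ = S(1−A)/(4σ).
T_eq = [4.14×10⁴ × 0.48 / (4 × 5.67×10⁻⁸)]^(1/4) = (8.76×10¹⁰)^(1/4) = 544 K.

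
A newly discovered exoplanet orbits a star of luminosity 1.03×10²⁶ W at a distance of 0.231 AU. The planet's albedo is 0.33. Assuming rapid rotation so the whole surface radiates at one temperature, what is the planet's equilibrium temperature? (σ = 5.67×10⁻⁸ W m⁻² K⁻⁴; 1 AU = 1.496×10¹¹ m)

d = 0.231 AU = 3.46×10¹⁰ m.
Flux: S = L/(4πd²) = 1.03×10²⁶/(4π×(3.46×10¹⁰)²) = 6860 W m⁻².
Energy balance: absorbed = emitted ⇒ πR²·S(1−A) = 4πR²·σT_eq⁴, so T_eq⁴ = S(1−A)/(4σ).
T_eq = [6860 × 0.67 / (4 × 5.67×10⁻⁸)]^(1/4) = (2.03×10¹⁰)^(1/4) = 377 K.

T_eq ≈ 377 K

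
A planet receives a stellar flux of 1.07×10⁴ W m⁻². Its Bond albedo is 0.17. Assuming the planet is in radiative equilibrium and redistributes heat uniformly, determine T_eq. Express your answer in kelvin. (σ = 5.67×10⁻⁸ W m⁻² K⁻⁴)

Energy balance: absorbed = emitted ⇒ πR²·S(1−A) = 4πR²·σT_eq⁴, so T_eq⁴ = S(1−A)/(4σ).
T_eq = [1.07×10⁴ × 0.83 / (4 × 5.67×10⁻⁸)]^(1/4) = (3.92×10¹⁰)^(1/4) = 445 K.

T_eq ≈ 445 K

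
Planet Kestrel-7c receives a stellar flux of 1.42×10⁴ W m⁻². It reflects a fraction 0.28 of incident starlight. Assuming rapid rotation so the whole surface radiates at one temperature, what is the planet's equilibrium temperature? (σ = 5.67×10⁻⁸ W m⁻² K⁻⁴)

T_eq ≈ 461 K

Energy balance: absorbed = emitted ⇒ πR²·S(1−A) = 4πR²·σT_eq⁴, so T_eq⁴ = S(1−A)/(4σ).
T_eq = [1.42×10⁴ × 0.72 / (4 × 5.67×10⁻⁸)]^(1/4) = (4.51×10¹⁰)^(1/4) = 461 K.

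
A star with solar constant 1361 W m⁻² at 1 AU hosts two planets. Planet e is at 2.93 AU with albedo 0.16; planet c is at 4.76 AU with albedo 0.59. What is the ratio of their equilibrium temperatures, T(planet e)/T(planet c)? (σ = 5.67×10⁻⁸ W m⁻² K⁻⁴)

T_eq = [S₀(1−A)/(4σd²)]^(1/4), so T ∝ (1−A)^(1/4) / √d.
T₁ = [1361×0.84/(4×5.67×10⁻⁸×2.93²)]^(1/4) = 155.66 K.
T₂ = [1361×0.41/(4×5.67×10⁻⁸×4.76²)]^(1/4) = 102.08 K.

T₁/T₂ ≈ 1.525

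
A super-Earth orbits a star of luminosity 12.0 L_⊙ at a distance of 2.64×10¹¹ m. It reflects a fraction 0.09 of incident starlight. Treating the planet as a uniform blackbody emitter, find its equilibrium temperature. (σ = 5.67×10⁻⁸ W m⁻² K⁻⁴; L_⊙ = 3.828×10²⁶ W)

L = 12.0 × 3.828×10²⁶ = 4.59×10²⁷ W.
Flux: S = L/(4πd²) = 4.59×10²⁷/(4π×(2.64×10¹¹)²) = 5240 W m⁻².
Energy balance: absorbed = emitted ⇒ πR²·S(1−A) = 4πR²·σT_eq⁴, so T_eq⁴ = S(1−A)/(4σ).
T_eq = [5240 × 0.91 / (4 × 5.67×10⁻⁸)]^(1/4) = (2.10×10¹⁰)^(1/4) = 381 K.

T_eq ≈ 381 K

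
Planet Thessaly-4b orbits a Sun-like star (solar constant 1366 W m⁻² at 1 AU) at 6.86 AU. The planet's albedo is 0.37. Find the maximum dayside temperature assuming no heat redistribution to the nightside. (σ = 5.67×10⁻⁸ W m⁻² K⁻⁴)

Flux at 6.86 AU: S = 1366/6.86² = 29.0 W m⁻².
With no redistribution each surface element balances locally: S(1−A) = σT⁴.
T = [29.0 × 0.63 / 5.67×10⁻⁸]^(1/4) = (3.23×10⁸)^(1/4) = 134 K.

T_ss ≈ 134 K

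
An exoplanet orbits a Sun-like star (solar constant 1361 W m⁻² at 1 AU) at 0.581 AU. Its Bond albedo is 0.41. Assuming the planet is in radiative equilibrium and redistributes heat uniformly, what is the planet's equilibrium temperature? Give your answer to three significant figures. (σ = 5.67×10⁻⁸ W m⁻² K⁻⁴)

T_eq ≈ 320 K

Flux at 0.581 AU: S = 1361/0.581² = 4030 W m⁻².
Energy balance: absorbed = emitted ⇒ πR²·S(1−A) = 4πR²·σT_eq⁴, so T_eq⁴ = S(1−A)/(4σ).
T_eq = [4030 × 0.59 / (4 × 5.67×10⁻⁸)]^(1/4) = (1.05×10¹⁰)^(1/4) = 320 K.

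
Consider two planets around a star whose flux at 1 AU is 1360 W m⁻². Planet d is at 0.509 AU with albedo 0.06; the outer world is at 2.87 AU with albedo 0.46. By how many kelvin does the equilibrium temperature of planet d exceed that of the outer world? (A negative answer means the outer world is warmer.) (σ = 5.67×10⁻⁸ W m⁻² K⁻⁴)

ΔT ≈ 243.2 K

T_eq = [S₀(1−A)/(4σd²)]^(1/4), so T ∝ (1−A)^(1/4) / √d.
T₁ = [1360×0.94/(4×5.67×10⁻⁸×0.509²)]^(1/4) = 384.06 K.
T₂ = [1360×0.54/(4×5.67×10⁻⁸×2.87²)]^(1/4) = 140.81 K.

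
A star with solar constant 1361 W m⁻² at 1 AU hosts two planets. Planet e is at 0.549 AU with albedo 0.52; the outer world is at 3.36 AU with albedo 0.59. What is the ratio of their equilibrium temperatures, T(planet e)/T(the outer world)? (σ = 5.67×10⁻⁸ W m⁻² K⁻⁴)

T₁/T₂ ≈ 2.573

T_eq = [S₀(1−A)/(4σd²)]^(1/4), so T ∝ (1−A)^(1/4) / √d.
T₁ = [1361×0.48/(4×5.67×10⁻⁸×0.549²)]^(1/4) = 312.66 K.
T₂ = [1361×0.41/(4×5.67×10⁻⁸×3.36²)]^(1/4) = 121.50 K.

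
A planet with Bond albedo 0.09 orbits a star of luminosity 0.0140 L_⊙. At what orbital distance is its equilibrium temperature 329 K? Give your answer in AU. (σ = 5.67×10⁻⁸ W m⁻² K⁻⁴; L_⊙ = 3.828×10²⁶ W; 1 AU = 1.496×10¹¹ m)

d ≈ 0.0808 AU

L = 0.0140 × 3.828×10²⁶ = 5.36×10²⁴ W.
From T_eq⁴ = L(1−A)/(16πσd²): d = √[L(1−A)/(16πσT_eq⁴)].
d = √[5.36×10²⁴ × 0.91 / (16π × 5.67×10⁻⁸ × (329)⁴)] = 1.21×10¹⁰ m = 0.0808 AU.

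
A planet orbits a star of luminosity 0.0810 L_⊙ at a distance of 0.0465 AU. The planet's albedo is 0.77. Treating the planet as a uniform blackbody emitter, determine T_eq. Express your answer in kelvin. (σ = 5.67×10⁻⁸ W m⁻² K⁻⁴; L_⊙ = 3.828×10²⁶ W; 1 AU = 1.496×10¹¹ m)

T_eq ≈ 477 K

d = 0.0465 AU = 6.96×10⁹ m.
L = 0.0810 × 3.828×10²⁶ = 3.10×10²⁵ W.
Flux: S = L/(4πd²) = 3.10×10²⁵/(4π×(6.96×10⁹)²) = 5.10×10⁴ W m⁻².
Energy balance: absorbed = emitted ⇒ πR²·S(1−A) = 4πR²·σT_eq⁴, so T_eq⁴ = S(1−A)/(4σ).
T_eq = [5.10×10⁴ × 0.23 / (4 × 5.67×10⁻⁸)]^(1/4) = (5.17×10¹⁰)^(1/4) = 477 K.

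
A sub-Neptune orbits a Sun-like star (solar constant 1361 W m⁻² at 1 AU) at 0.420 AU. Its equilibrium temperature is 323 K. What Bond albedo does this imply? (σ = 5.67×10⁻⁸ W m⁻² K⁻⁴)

A ≈ 0.68

Flux at 0.420 AU: S = 1361/0.420² = 7720 W m⁻².
From T_eq⁴ = S(1−A)/(4σ): 1−A = 4σT_eq⁴/S.
1−A = 4 × 5.67×10⁻⁸ × (323)⁴ / 7720 = 0.320.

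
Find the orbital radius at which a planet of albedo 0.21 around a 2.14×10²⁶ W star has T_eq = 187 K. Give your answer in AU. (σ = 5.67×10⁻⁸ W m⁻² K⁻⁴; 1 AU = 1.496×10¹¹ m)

d ≈ 1.47 AU

From T_eq⁴ = L(1−A)/(16πσd²): d = √[L(1−A)/(16πσT_eq⁴)].
d = √[2.14×10²⁶ × 0.79 / (16π × 5.67×10⁻⁸ × (187)⁴)] = 2.20×10¹¹ m = 1.47 AU.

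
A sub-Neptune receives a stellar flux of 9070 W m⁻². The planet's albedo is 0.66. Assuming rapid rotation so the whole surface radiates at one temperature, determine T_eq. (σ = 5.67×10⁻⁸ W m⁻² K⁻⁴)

Energy balance: absorbed = emitted ⇒ πR²·S(1−A) = 4πR²·σT_eq⁴, so T_eq⁴ = S(1−A)/(4σ).
T_eq = [9070 × 0.34 / (4 × 5.67×10⁻⁸)]^(1/4) = (1.36×10¹⁰)^(1/4) = 341 K.

T_eq ≈ 341 K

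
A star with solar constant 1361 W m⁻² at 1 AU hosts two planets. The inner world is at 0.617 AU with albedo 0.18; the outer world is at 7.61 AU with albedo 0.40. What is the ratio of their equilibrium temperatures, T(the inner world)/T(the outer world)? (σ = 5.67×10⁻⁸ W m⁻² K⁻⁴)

T₁/T₂ ≈ 3.797

T_eq = [S₀(1−A)/(4σd²)]^(1/4), so T ∝ (1−A)^(1/4) / √d.
T₁ = [1361×0.82/(4×5.67×10⁻⁸×0.617²)]^(1/4) = 337.18 K.
T₂ = [1361×0.60/(4×5.67×10⁻⁸×7.61²)]^(1/4) = 88.80 K.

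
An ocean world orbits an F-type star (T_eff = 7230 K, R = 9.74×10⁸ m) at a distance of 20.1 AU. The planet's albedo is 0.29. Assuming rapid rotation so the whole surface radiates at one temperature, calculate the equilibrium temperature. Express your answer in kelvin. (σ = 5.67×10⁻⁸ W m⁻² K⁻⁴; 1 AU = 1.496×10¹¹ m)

d = 20.1 AU = 3.01×10¹² m.
L = 4πR_⋆²σT_⋆⁴ = 4π(9.74×10⁸)² × 5.67×10⁻⁸ × (7230)⁴ = 1.85×10²⁷ W.
S = L/(4πd²) = 16.3 W m⁻².
Energy balance: absorbed = emitted ⇒ πR²·S(1−A) = 4πR²·σT_eq⁴, so T_eq⁴ = S(1−A)/(4σ).
T_eq = [16.3 × 0.71 / (4 × 5.67×10⁻⁸)]^(1/4) = (5.09×10⁷)^(1/4) = 84.5 K.

T_eq ≈ 84.5 K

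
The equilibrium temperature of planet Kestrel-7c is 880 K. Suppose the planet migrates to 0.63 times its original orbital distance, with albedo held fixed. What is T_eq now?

T_eq ≈ 1110 K

T_eq ∝ L^(1/4) · d^(−1/2).
T′ = 880 / 0.63^(1/2) = 1110 K.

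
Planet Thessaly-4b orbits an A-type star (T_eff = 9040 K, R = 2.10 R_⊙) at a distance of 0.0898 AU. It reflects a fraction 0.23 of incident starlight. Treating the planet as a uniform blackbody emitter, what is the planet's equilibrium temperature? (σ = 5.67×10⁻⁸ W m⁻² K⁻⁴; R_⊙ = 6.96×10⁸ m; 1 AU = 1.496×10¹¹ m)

T_eq ≈ 1980 K

R_⋆ = 2.10 × 6.96×10⁸ = 1.46×10⁹ m.
d = 0.0898 AU = 1.34×10¹⁰ m.
L = 4πR_⋆²σT_⋆⁴ = 4π(1.46×10⁹)² × 5.67×10⁻⁸ × (9040)⁴ = 1.02×10²⁸ W.
S = L/(4πd²) = 4.48×10⁶ W m⁻².
Energy balance: absorbed = emitted ⇒ πR²·S(1−A) = 4πR²·σT_eq⁴, so T_eq⁴ = S(1−A)/(4σ).
T_eq = [4.48×10⁶ × 0.77 / (4 × 5.67×10⁻⁸)]^(1/4) = (1.52×10¹³)^(1/4) = 1980 K.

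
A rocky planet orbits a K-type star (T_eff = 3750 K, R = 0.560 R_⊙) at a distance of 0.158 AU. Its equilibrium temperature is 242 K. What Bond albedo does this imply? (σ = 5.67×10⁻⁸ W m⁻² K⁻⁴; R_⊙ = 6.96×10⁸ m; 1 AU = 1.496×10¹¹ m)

R_⋆ = 0.560 × 6.96×10⁸ = 3.90×10⁸ m.
d = 0.158 AU = 2.36×10¹⁰ m.
L = 4πR_⋆²σT_⋆⁴ = 4π(3.90×10⁸)² × 5.67×10⁻⁸ × (3750)⁴ = 2.14×10²⁵ W.
S = L/(4πd²) = 3050 W m⁻².
From T_eq⁴ = S(1−A)/(4σ): 1−A = 4σT_eq⁴/S.
1−A = 4 × 5.67×10⁻⁸ × (242)⁴ / 3050 = 0.255.

A ≈ 0.74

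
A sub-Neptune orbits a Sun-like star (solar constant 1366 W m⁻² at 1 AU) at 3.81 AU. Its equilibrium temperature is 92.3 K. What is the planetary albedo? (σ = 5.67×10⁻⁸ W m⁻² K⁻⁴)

A ≈ 0.83

Flux at 3.81 AU: S = 1366/3.81² = 94.1 W m⁻².
From T_eq⁴ = S(1−A)/(4σ): 1−A = 4σT_eq⁴/S.
1−A = 4 × 5.67×10⁻⁸ × (92.3)⁴ / 94.1 = 0.175.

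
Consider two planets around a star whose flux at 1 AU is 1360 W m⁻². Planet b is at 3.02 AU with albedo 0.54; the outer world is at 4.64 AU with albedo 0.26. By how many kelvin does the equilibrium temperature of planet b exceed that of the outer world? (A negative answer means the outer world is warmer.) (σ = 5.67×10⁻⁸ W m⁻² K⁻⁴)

T_eq = [S₀(1−A)/(4σd²)]^(1/4), so T ∝ (1−A)^(1/4) / √d.
T₁ = [1360×0.46/(4×5.67×10⁻⁸×3.02²)]^(1/4) = 131.87 K.
T₂ = [1360×0.74/(4×5.67×10⁻⁸×4.64²)]^(1/4) = 119.82 K.

ΔT ≈ 12.1 K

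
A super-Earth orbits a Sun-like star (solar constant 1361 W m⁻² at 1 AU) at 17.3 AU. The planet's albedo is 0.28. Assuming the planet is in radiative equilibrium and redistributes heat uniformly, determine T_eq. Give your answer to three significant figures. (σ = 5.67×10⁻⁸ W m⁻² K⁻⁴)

Flux at 17.3 AU: S = 1361/17.3² = 4.55 W m⁻².
Energy balance: absorbed = emitted ⇒ πR²·S(1−A) = 4πR²·σT_eq⁴, so T_eq⁴ = S(1−A)/(4σ).
T_eq = [4.55 × 0.72 / (4 × 5.67×10⁻⁸)]^(1/4) = (1.44×10⁷)^(1/4) = 61.6 K.

T_eq ≈ 61.6 K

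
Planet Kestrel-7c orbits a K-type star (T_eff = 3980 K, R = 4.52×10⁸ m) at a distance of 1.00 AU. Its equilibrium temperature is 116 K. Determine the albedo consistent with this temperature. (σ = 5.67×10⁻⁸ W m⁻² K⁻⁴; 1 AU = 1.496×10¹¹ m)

A ≈ 0.68

d = 1.00 AU = 1.50×10¹¹ m.
L = 4πR_⋆²σT_⋆⁴ = 4π(4.52×10⁸)² × 5.67×10⁻⁸ × (3980)⁴ = 3.65×10²⁵ W.
S = L/(4πd²) = 130 W m⁻².
From T_eq⁴ = S(1−A)/(4σ): 1−A = 4σT_eq⁴/S.
1−A = 4 × 5.67×10⁻⁸ × (116)⁴ / 130 = 0.316.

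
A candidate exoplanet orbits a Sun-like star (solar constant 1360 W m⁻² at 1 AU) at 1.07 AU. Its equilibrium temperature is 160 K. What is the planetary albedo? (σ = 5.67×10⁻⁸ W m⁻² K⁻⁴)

Flux at 1.07 AU: S = 1360/1.07² = 1190 W m⁻².
From T_eq⁴ = S(1−A)/(4σ): 1−A = 4σT_eq⁴/S.
1−A = 4 × 5.67×10⁻⁸ × (160)⁴ / 1190 = 0.125.

A ≈ 0.87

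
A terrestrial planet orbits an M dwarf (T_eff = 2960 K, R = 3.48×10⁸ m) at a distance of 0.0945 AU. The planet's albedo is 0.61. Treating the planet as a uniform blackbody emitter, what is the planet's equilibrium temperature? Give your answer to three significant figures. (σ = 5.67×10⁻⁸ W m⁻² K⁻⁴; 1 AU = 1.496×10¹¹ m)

d = 0.0945 AU = 1.41×10¹⁰ m.
L = 4πR_⋆²σT_⋆⁴ = 4π(3.48×10⁸)² × 5.67×10⁻⁸ × (2960)⁴ = 6.62×10²⁴ W.
S = L/(4πd²) = 2640 W m⁻².
Energy balance: absorbed = emitted ⇒ πR²·S(1−A) = 4πR²·σT_eq⁴, so T_eq⁴ = S(1−A)/(4σ).
T_eq = [2640 × 0.39 / (4 × 5.67×10⁻⁸)]^(1/4) = (4.54×10⁹)^(1/4) = 260 K.

T_eq ≈ 260 K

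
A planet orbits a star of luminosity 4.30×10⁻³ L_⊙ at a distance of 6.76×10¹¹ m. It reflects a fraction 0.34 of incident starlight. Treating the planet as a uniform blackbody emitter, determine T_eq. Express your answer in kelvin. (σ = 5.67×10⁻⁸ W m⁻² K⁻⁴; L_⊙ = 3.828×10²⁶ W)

L = 4.30×10⁻³ × 3.828×10²⁶ = 1.65×10²⁴ W.
Flux: S = L/(4πd²) = 1.65×10²⁴/(4π×(6.76×10¹¹)²) = 0.287 W m⁻².
Energy balance: absorbed = emitted ⇒ πR²·S(1−A) = 4πR²·σT_eq⁴, so T_eq⁴ = S(1−A)/(4σ).
T_eq = [0.287 × 0.66 / (4 × 5.67×10⁻⁸)]^(1/4) = (8.34×10⁵)^(1/4) = 30.2 K.

T_eq ≈ 30.2 K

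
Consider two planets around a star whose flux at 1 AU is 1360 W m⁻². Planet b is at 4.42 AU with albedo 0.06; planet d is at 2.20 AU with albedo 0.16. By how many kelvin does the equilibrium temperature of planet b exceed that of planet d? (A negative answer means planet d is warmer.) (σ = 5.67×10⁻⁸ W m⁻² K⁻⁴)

ΔT ≈ -49.3 K

T_eq = [S₀(1−A)/(4σd²)]^(1/4), so T ∝ (1−A)^(1/4) / √d.
T₁ = [1360×0.94/(4×5.67×10⁻⁸×4.42²)]^(1/4) = 130.33 K.
T₂ = [1360×0.84/(4×5.67×10⁻⁸×2.20²)]^(1/4) = 179.61 K.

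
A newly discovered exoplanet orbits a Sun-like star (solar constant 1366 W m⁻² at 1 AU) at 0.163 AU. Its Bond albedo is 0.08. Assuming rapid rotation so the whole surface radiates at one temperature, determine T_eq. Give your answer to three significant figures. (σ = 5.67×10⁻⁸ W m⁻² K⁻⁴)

Flux at 0.163 AU: S = 1366/0.163² = 5.14×10⁴ W m⁻².
Energy balance: absorbed = emitted ⇒ πR²·S(1−A) = 4πR²·σT_eq⁴, so T_eq⁴ = S(1−A)/(4σ).
T_eq = [5.14×10⁴ × 0.92 / (4 × 5.67×10⁻⁸)]^(1/4) = (2.09×10¹¹)^(1/4) = 676 K.

T_eq ≈ 676 K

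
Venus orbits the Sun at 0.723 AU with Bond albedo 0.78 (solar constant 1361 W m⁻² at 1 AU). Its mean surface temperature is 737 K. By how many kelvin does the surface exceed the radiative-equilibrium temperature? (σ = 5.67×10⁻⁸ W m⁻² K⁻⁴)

S = 1361/0.723² = 2604 W m⁻².
T_eq = [S(1−A)/(4σ)]^(1/4) = [2604×0.22/(4×5.67×10⁻⁸)]^(1/4) = 224.2 K.
ΔT = T_surf − T_eq = 737 − 224.2.

ΔT ≈ 512.8 K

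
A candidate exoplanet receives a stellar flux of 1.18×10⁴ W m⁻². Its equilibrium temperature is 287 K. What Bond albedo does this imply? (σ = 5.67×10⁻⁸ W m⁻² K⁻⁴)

From T_eq⁴ = S(1−A)/(4σ): 1−A = 4σT_eq⁴/S.
1−A = 4 × 5.67×10⁻⁸ × (287)⁴ / 1.18×10⁴ = 0.130.

A ≈ 0.87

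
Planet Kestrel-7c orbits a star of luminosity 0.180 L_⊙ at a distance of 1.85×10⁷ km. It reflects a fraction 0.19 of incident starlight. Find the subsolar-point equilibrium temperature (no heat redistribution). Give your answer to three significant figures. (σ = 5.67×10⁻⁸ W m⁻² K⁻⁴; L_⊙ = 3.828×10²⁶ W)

T_ss ≈ 692 K

d = 1.85×10⁷ km = 1.85×10¹⁰ m.
L = 0.180 × 3.828×10²⁶ = 6.89×10²⁵ W.
Flux: S = L/(4πd²) = 6.89×10²⁵/(4π×(1.85×10¹⁰)²) = 1.60×10⁴ W m⁻².
At the subsolar point the surface absorbs S(1−A) and emits σT⁴ per unit area — no factor of 4, since only the local patch is in balance.
T = [1.60×10⁴ × 0.81 / 5.67×10⁻⁸]^(1/4) = (2.29×10¹¹)^(1/4) = 692 K.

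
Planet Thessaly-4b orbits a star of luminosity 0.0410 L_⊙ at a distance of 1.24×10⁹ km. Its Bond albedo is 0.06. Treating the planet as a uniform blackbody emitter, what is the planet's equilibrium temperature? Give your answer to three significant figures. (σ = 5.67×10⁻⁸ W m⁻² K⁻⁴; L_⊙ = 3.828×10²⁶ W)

T_eq ≈ 42.8 K

d = 1.24×10⁹ km = 1.24×10¹² m.
L = 0.0410 × 3.828×10²⁶ = 1.57×10²⁵ W.
Flux: S = L/(4πd²) = 1.57×10²⁵/(4π×(1.24×10¹²)²) = 0.812 W m⁻².
Energy balance: absorbed = emitted ⇒ πR²·S(1−A) = 4πR²·σT_eq⁴, so T_eq⁴ = S(1−A)/(4σ).
T_eq = [0.812 × 0.94 / (4 × 5.67×10⁻⁸)]^(1/4) = (3.37×10⁶)^(1/4) = 42.8 K.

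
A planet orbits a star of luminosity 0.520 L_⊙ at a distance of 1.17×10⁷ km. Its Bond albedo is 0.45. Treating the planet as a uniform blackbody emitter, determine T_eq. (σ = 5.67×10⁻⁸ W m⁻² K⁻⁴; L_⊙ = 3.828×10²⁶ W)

d = 1.17×10⁷ km = 1.17×10¹⁰ m.
L = 0.520 × 3.828×10²⁶ = 1.99×10²⁶ W.
Flux: S = L/(4πd²) = 1.99×10²⁶/(4π×(1.17×10¹⁰)²) = 1.16×10⁵ W m⁻².
Energy balance: absorbed = emitted ⇒ πR²·S(1−A) = 4πR²·σT_eq⁴, so T_eq⁴ = S(1−A)/(4σ).
T_eq = [1.16×10⁵ × 0.55 / (4 × 5.67×10⁻⁸)]^(1/4) = (2.81×10¹¹)^(1/4) = 728 K.

T_eq ≈ 728 K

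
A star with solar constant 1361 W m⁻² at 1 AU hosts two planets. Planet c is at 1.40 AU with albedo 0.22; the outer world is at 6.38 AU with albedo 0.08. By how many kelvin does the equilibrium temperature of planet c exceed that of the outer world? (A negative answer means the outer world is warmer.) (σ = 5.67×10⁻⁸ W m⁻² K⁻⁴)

T_eq = [S₀(1−A)/(4σd²)]^(1/4), so T ∝ (1−A)^(1/4) / √d.
T₁ = [1361×0.78/(4×5.67×10⁻⁸×1.40²)]^(1/4) = 221.06 K.
T₂ = [1361×0.92/(4×5.67×10⁻⁸×6.38²)]^(1/4) = 107.92 K.

ΔT ≈ 113.1 K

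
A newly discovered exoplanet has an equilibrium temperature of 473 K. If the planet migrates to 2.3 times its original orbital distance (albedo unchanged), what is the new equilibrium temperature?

T_eq ≈ 312 K

T_eq ∝ L^(1/4) · d^(−1/2).
T′ = 473 / 2.3^(1/2) = 312 K.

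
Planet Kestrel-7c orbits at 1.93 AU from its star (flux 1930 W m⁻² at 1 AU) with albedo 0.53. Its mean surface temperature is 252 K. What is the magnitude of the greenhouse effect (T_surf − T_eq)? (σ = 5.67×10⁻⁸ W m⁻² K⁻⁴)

ΔT ≈ 71.0 K

S = 1930/1.93² = 518.1 W m⁻².
T_eq = [S(1−A)/(4σ)]^(1/4) = [518.1×0.47/(4×5.67×10⁻⁸)]^(1/4) = 181.0 K.
ΔT = T_surf − T_eq = 252 − 181.0.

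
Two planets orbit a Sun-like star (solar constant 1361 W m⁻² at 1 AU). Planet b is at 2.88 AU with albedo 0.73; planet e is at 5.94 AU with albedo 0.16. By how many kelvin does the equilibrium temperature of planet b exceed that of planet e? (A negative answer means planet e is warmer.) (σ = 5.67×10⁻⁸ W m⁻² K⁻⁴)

ΔT ≈ 8.9 K

T_eq = [S₀(1−A)/(4σd²)]^(1/4), so T ∝ (1−A)^(1/4) / √d.
T₁ = [1361×0.27/(4×5.67×10⁻⁸×2.88²)]^(1/4) = 118.22 K.
T₂ = [1361×0.84/(4×5.67×10⁻⁸×5.94²)]^(1/4) = 109.33 K.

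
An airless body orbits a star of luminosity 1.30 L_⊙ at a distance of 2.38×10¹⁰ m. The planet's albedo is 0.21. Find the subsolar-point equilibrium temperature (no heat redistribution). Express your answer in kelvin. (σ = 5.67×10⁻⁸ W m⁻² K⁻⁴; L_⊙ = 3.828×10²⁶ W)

T_ss ≈ 993 K

L = 1.30 × 3.828×10²⁶ = 4.98×10²⁶ W.
Flux: S = L/(4πd²) = 4.98×10²⁶/(4π×(2.38×10¹⁰)²) = 6.99×10⁴ W m⁻².
At the subsolar point the surface absorbs S(1−A) and emits σT⁴ per unit area — no factor of 4, since only the local patch is in balance.
T = [6.99×10⁴ × 0.79 / 5.67×10⁻⁸]^(1/4) = (9.74×10¹¹)^(1/4) = 993 K.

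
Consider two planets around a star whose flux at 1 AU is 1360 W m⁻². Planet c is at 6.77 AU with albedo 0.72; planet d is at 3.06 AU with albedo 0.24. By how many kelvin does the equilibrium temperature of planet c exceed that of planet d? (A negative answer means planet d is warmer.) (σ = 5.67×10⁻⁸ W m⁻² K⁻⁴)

ΔT ≈ -70.7 K

T_eq = [S₀(1−A)/(4σd²)]^(1/4), so T ∝ (1−A)^(1/4) / √d.
T₁ = [1360×0.28/(4×5.67×10⁻⁸×6.77²)]^(1/4) = 77.80 K.
T₂ = [1360×0.76/(4×5.67×10⁻⁸×3.06²)]^(1/4) = 148.53 K.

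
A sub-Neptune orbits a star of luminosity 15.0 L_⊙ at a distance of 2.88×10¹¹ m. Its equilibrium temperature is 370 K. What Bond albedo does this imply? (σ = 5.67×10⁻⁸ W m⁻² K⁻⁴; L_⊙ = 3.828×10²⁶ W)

A ≈ 0.23

L = 15.0 × 3.828×10²⁶ = 5.74×10²⁷ W.
Flux: S = L/(4πd²) = 5.74×10²⁷/(4π×(2.88×10¹¹)²) = 5510 W m⁻².
From T_eq⁴ = S(1−A)/(4σ): 1−A = 4σT_eq⁴/S.
1−A = 4 × 5.67×10⁻⁸ × (370)⁴ / 5510 = 0.772.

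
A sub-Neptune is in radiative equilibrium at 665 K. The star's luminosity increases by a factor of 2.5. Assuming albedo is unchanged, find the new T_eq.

T_eq ≈ 836 K

T_eq ∝ L^(1/4) · d^(−1/2).
T′ = 665 × 2.5^(1/4) = 836 K.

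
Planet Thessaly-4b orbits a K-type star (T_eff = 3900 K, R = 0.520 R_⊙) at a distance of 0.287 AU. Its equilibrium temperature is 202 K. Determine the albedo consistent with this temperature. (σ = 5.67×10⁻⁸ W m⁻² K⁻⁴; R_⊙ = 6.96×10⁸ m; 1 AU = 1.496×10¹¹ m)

R_⋆ = 0.520 × 6.96×10⁸ = 3.62×10⁸ m.
d = 0.287 AU = 4.29×10¹⁰ m.
L = 4πR_⋆²σT_⋆⁴ = 4π(3.62×10⁸)² × 5.67×10⁻⁸ × (3900)⁴ = 2.16×10²⁵ W.
S = L/(4πd²) = 932 W m⁻².
From T_eq⁴ = S(1−A)/(4σ): 1−A = 4σT_eq⁴/S.
1−A = 4 × 5.67×10⁻⁸ × (202)⁴ / 932 = 0.405.

A ≈ 0.59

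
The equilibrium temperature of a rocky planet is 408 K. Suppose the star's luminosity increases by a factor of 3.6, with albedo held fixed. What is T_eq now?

T_eq ∝ L^(1/4) · d^(−1/2).
T′ = 408 × 3.6^(1/4) = 562 K.

T_eq ≈ 562 K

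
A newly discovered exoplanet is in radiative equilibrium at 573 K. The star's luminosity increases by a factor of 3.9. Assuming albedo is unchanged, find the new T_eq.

T_eq ∝ L^(1/4) · d^(−1/2).
T′ = 573 × 3.9^(1/4) = 805 K.

T_eq ≈ 805 K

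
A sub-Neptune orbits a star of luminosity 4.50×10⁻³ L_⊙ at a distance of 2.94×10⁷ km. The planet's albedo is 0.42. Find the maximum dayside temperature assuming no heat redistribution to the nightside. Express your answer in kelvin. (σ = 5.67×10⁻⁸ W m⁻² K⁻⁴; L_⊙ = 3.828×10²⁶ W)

T_ss ≈ 201 K

d = 2.94×10⁷ km = 2.94×10¹⁰ m.
L = 4.50×10⁻³ × 3.828×10²⁶ = 1.72×10²⁴ W.
Flux: S = L/(4πd²) = 1.72×10²⁴/(4π×(2.94×10¹⁰)²) = 159 W m⁻².
With no redistribution each surface element balances locally: S(1−A) = σT⁴.
T = [159 × 0.58 / 5.67×10⁻⁸]^(1/4) = (1.62×10⁹)^(1/4) = 201 K.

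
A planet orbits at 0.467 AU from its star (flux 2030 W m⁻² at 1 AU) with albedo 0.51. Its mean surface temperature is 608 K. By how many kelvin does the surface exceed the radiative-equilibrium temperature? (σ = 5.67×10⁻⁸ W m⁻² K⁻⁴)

S = 2030/0.467² = 9308 W m⁻².
T_eq = [S(1−A)/(4σ)]^(1/4) = [9308×0.49/(4×5.67×10⁻⁸)]^(1/4) = 376.6 K.
ΔT = T_surf − T_eq = 608 − 376.6.

ΔT ≈ 231.4 K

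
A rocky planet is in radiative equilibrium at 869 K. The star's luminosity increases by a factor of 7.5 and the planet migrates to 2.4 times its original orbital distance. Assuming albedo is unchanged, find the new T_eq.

T_eq ∝ L^(1/4) · d^(−1/2).
T′ = 869 × 7.5^(1/4) / 2.4^(1/2) = 928 K.

T_eq ≈ 928 K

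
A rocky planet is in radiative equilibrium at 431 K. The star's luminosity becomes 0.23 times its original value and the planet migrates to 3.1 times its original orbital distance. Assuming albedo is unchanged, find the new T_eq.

T_eq ∝ L^(1/4) · d^(−1/2).
T′ = 431 × 0.23^(1/4) / 3.1^(1/2) = 170 K.

T_eq ≈ 170 K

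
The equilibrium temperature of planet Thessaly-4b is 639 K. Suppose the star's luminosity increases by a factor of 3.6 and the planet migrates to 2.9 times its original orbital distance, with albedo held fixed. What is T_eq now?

T_eq ∝ L^(1/4) · d^(−1/2).
T′ = 639 × 3.6^(1/4) / 2.9^(1/2) = 517 K.

T_eq ≈ 517 K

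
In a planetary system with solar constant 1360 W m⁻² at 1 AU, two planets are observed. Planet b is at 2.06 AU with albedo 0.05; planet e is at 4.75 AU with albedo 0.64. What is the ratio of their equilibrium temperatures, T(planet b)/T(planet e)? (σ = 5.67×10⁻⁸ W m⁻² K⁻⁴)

T_eq = [S₀(1−A)/(4σd²)]^(1/4), so T ∝ (1−A)^(1/4) / √d.
T₁ = [1360×0.95/(4×5.67×10⁻⁸×2.06²)]^(1/4) = 191.41 K.
T₂ = [1360×0.36/(4×5.67×10⁻⁸×4.75²)]^(1/4) = 98.90 K.

T₁/T₂ ≈ 1.935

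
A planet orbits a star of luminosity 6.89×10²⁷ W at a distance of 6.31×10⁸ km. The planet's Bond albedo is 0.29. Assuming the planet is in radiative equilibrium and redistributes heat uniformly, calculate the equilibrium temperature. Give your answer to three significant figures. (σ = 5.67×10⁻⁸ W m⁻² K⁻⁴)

T_eq ≈ 256 K

d = 6.31×10⁸ km = 6.31×10¹¹ m.
Flux: S = L/(4πd²) = 6.89×10²⁷/(4π×(6.31×10¹¹)²) = 1380 W m⁻².
Energy balance: absorbed = emitted ⇒ πR²·S(1−A) = 4πR²·σT_eq⁴, so T_eq⁴ = S(1−A)/(4σ).
T_eq = [1380 × 0.71 / (4 × 5.67×10⁻⁸)]^(1/4) = (4.31×10⁹)^(1/4) = 256 K.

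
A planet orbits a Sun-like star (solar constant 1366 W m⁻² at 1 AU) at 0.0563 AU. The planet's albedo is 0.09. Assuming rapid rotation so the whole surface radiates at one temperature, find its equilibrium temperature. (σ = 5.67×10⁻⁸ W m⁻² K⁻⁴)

Flux at 0.0563 AU: S = 1366/0.0563² = 4.31×10⁵ W m⁻².
Energy balance: absorbed = emitted ⇒ πR²·S(1−A) = 4πR²·σT_eq⁴, so T_eq⁴ = S(1−A)/(4σ).
T_eq = [4.31×10⁵ × 0.91 / (4 × 5.67×10⁻⁸)]^(1/4) = (1.73×10¹²)^(1/4) = 1150 K.

T_eq ≈ 1150 K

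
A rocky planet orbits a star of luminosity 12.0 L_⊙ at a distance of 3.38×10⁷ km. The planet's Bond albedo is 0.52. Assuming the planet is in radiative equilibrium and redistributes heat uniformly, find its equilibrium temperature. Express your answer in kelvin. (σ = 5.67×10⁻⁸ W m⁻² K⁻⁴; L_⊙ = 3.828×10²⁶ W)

T_eq ≈ 907 K

d = 3.38×10⁷ km = 3.38×10¹⁰ m.
L = 12.0 × 3.828×10²⁶ = 4.59×10²⁷ W.
Flux: S = L/(4πd²) = 4.59×10²⁷/(4π×(3.38×10¹⁰)²) = 3.20×10⁵ W m⁻².
Energy balance: absorbed = emitted ⇒ πR²·S(1−A) = 4πR²·σT_eq⁴, so T_eq⁴ = S(1−A)/(4σ).
T_eq = [3.20×10⁵ × 0.48 / (4 × 5.67×10⁻⁸)]^(1/4) = (6.77×10¹¹)^(1/4) = 907 K.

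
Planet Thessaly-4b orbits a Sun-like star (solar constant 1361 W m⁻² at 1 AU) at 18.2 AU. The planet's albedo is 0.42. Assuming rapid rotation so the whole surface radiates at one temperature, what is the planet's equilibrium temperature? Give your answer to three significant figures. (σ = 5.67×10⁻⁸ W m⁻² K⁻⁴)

Flux at 18.2 AU: S = 1361/18.2² = 4.11 W m⁻².
Energy balance: absorbed = emitted ⇒ πR²·S(1−A) = 4πR²·σT_eq⁴, so T_eq⁴ = S(1−A)/(4σ).
T_eq = [4.11 × 0.58 / (4 × 5.67×10⁻⁸)]^(1/4) = (1.05×10⁷)^(1/4) = 56.9 K.

T_eq ≈ 56.9 K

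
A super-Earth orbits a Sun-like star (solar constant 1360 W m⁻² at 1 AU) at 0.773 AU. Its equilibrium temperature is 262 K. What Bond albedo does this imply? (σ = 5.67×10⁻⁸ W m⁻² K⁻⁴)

Flux at 0.773 AU: S = 1360/0.773² = 2280 W m⁻².
From T_eq⁴ = S(1−A)/(4σ): 1−A = 4σT_eq⁴/S.
1−A = 4 × 5.67×10⁻⁸ × (262)⁴ / 2280 = 0.470.

A ≈ 0.53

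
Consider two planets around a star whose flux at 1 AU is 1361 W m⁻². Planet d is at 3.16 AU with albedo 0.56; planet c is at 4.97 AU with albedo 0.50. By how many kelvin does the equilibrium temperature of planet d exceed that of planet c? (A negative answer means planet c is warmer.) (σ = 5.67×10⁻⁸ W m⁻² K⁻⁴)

T_eq = [S₀(1−A)/(4σd²)]^(1/4), so T ∝ (1−A)^(1/4) / √d.
T₁ = [1361×0.44/(4×5.67×10⁻⁸×3.16²)]^(1/4) = 127.52 K.
T₂ = [1361×0.50/(4×5.67×10⁻⁸×4.97²)]^(1/4) = 104.98 K.

ΔT ≈ 22.5 K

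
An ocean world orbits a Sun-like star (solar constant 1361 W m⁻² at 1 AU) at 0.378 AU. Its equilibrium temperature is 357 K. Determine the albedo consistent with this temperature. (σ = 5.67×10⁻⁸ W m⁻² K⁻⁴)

Flux at 0.378 AU: S = 1361/0.378² = 9530 W m⁻².
From T_eq⁴ = S(1−A)/(4σ): 1−A = 4σT_eq⁴/S.
1−A = 4 × 5.67×10⁻⁸ × (357)⁴ / 9530 = 0.387.

A ≈ 0.61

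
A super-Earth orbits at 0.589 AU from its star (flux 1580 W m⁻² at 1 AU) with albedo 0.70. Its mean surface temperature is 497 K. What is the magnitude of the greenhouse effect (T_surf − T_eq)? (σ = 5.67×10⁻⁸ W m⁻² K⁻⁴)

ΔT ≈ 218.4 K

S = 1580/0.589² = 4554 W m⁻².
T_eq = [S(1−A)/(4σ)]^(1/4) = [4554×0.30/(4×5.67×10⁻⁸)]^(1/4) = 278.6 K.
ΔT = T_surf − T_eq = 497 − 278.6.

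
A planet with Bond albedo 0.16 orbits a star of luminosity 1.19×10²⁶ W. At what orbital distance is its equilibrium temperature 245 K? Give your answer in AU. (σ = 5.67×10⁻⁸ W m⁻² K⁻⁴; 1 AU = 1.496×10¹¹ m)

d ≈ 0.660 AU

From T_eq⁴ = L(1−A)/(16πσd²): d = √[L(1−A)/(16πσT_eq⁴)].
d = √[1.19×10²⁶ × 0.84 / (16π × 5.67×10⁻⁸ × (245)⁴)] = 9.87×10¹⁰ m = 0.660 AU.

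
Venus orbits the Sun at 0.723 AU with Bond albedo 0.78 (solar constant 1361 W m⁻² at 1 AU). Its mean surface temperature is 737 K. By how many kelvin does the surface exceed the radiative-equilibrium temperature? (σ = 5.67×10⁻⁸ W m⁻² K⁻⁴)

ΔT ≈ 512.8 K

S = 1361/0.723² = 2604 W m⁻².
T_eq = [S(1−A)/(4σ)]^(1/4) = [2604×0.22/(4×5.67×10⁻⁸)]^(1/4) = 224.2 K.
ΔT = T_surf − T_eq = 737 − 224.2.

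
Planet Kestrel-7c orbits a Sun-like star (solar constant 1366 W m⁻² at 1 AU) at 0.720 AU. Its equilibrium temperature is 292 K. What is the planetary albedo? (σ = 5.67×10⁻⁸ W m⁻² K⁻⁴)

Flux at 0.720 AU: S = 1366/0.720² = 2640 W m⁻².
From T_eq⁴ = S(1−A)/(4σ): 1−A = 4σT_eq⁴/S.
1−A = 4 × 5.67×10⁻⁸ × (292)⁴ / 2640 = 0.626.

A ≈ 0.37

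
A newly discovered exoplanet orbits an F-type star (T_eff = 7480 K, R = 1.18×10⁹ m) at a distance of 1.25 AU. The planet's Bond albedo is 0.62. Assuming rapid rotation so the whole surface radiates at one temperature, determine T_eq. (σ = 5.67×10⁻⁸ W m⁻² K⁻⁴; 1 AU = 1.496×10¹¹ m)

d = 1.25 AU = 1.87×10¹¹ m.
L = 4πR_⋆²σT_⋆⁴ = 4π(1.18×10⁹)² × 5.67×10⁻⁸ × (7480)⁴ = 3.11×10²⁷ W.
S = L/(4πd²) = 7070 W m⁻².
Energy balance: absorbed = emitted ⇒ πR²·S(1−A) = 4πR²·σT_eq⁴, so T_eq⁴ = S(1−A)/(4σ).
T_eq = [7070 × 0.38 / (4 × 5.67×10⁻⁸)]^(1/4) = (1.18×10¹⁰)^(1/4) = 330 K.

T_eq ≈ 330 K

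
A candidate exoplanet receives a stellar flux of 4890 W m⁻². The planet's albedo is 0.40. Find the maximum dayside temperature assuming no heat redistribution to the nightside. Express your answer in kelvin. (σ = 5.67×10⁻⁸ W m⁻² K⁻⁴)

With no redistribution each surface element balances locally: S(1−A) = σT⁴.
T = [4890 × 0.60 / 5.67×10⁻⁸]^(1/4) = (5.17×10¹⁰)^(1/4) = 477 K.

T_ss ≈ 477 K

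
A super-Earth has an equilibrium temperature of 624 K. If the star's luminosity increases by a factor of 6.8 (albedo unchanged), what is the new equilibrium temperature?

T_eq ∝ L^(1/4) · d^(−1/2).
T′ = 624 × 6.8^(1/4) = 1010 K.

T_eq ≈ 1010 K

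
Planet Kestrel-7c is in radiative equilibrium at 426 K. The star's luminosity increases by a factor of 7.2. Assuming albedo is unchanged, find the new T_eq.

T_eq ∝ L^(1/4) · d^(−1/2).
T′ = 426 × 7.2^(1/4) = 698 K.

T_eq ≈ 698 K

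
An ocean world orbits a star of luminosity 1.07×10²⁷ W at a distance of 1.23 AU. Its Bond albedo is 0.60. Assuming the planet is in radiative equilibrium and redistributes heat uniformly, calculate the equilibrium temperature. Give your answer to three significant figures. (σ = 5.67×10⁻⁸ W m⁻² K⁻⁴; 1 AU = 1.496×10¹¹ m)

T_eq ≈ 258 K

d = 1.23 AU = 1.84×10¹¹ m.
Flux: S = L/(4πd²) = 1.07×10²⁷/(4π×(1.84×10¹¹)²) = 2510 W m⁻².
Energy balance: absorbed = emitted ⇒ πR²·S(1−A) = 4πR²·σT_eq⁴, so T_eq⁴ = S(1−A)/(4σ).
T_eq = [2510 × 0.40 / (4 × 5.67×10⁻⁸)]^(1/4) = (4.44×10⁹)^(1/4) = 258 K.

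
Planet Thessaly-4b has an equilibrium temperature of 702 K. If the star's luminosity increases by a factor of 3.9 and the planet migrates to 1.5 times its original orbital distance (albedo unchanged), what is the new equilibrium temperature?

T_eq ∝ L^(1/4) · d^(−1/2).
T′ = 702 × 3.9^(1/4) / 1.5^(1/2) = 805 K.

T_eq ≈ 805 K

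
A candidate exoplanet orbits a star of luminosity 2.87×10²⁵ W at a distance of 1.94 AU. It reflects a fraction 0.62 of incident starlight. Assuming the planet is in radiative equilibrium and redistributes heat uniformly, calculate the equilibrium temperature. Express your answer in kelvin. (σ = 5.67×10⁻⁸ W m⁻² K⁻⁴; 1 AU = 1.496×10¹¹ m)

T_eq ≈ 82.1 K

d = 1.94 AU = 2.90×10¹¹ m.
Flux: S = L/(4πd²) = 2.87×10²⁵/(4π×(2.90×10¹¹)²) = 27.1 W m⁻².
Energy balance: absorbed = emitted ⇒ πR²·S(1−A) = 4πR²·σT_eq⁴, so T_eq⁴ = S(1−A)/(4σ).
T_eq = [27.1 × 0.38 / (4 × 5.67×10⁻⁸)]^(1/4) = (4.54×10⁷)^(1/4) = 82.1 K.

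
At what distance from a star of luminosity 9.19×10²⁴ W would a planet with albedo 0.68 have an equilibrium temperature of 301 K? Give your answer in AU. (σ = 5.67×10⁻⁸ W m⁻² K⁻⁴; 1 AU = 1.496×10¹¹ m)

From T_eq⁴ = L(1−A)/(16πσd²): d = √[L(1−A)/(16πσT_eq⁴)].
d = √[9.19×10²⁴ × 0.32 / (16π × 5.67×10⁻⁸ × (301)⁴)] = 1.12×10¹⁰ m = 0.0749 AU.

d ≈ 0.0749 AU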